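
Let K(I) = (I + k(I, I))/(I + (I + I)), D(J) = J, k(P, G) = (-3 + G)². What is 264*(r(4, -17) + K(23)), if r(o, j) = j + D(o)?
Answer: -41712/23 ≈ -1813.6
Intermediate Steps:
r(o, j) = j + o
K(I) = (I + (-3 + I)²)/(3*I) (K(I) = (I + (-3 + I)²)/(I + (I + I)) = (I + (-3 + I)²)/(I + 2*I) = (I + (-3 + I)²)/((3*I)) = (I + (-3 + I)²)*(1/(3*I)) = (I + (-3 + I)²)/(3*I))
264*(r(4, -17) + K(23)) = 264*((-17 + 4) + (⅓)*(23 + (-3 + 23)²)/23) = 264*(-13 + (⅓)*(1/23)*(23 + 20²)) = 264*(-13 + (⅓)*(1/23)*(23 + 400)) = 264*(-13 + (⅓)*(1/23)*423) = 264*(-13 + 141/23) = 264*(-158/23) = -41712/23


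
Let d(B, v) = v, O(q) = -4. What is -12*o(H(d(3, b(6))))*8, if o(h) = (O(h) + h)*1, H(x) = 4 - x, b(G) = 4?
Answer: 384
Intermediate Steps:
o(h) = -4 + h (o(h) = (-4 + h)*1 = -4 + h)
-12*o(H(d(3, b(6))))*8 = -12*(-4 + (4 - 1*4))*8 = -12*(-4 + (4 - 4))*8 = -12*(-4 + 0)*8 = -12*(-4)*8 = 48*8 = 384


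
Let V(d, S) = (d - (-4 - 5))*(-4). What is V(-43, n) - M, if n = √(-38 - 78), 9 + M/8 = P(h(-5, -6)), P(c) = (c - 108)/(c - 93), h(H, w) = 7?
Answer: 8540/43 ≈ 198.60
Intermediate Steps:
P(c) = (-108 + c)/(-93 + c)
M = -2692/43 (M = -72 + 8*((-108 + 7)/(-93 + 7)) = -72 + 8*(-101/(-86)) = -72 + 8*(-1/86*(-101)) = -72 + 8*(101/86) = -72 + 404/43 = -2692/43 ≈ -62.605)
n = 2*I*√29 (n = √(-116) = 2*I*√29 ≈ 10.77*I)
V(d, S) = -36 - 4*d (V(d, S) = (d - 1*(-9))*(-4) = (d + 9)*(-4) = (9 + d)*(-4) = -36 - 4*d)
V(-43, n) - M = (-36 - 4*(-43)) - 1*(-2692/43) = (-36 + 172) + 2692/43 = 136 + 2692/43 = 8540/43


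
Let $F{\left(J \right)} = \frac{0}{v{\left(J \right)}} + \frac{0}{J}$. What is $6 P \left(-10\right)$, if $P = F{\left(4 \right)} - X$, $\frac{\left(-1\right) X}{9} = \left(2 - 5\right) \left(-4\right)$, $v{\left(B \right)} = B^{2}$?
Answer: $-6480$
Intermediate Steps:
$F{\left(J \right)} = 0$ ($F{\left(J \right)} = \frac{0}{J^{2}} + \frac{0}{J} = \frac{0}{J^{2}} + 0 = 0 + 0 = 0$)
$X = -108$ ($X = - 9 \left(2 - 5\right) \left(-4\right) = - 9 \left(\left(-3\right) \left(-4\right)\right) = \left(-9\right) 12 = -108$)
$P = 108$ ($P = 0 - -108 = 0 + 108 = 108$)
$6 P \left(-10\right) = 6 \cdot 108 \left(-10\right) = 648 \left(-10\right) = -6480$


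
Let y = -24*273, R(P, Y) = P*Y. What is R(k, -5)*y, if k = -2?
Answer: -65520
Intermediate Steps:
y = -6552
R(k, -5)*y = -2*(-5)*(-6552) = 10*(-6552) = -65520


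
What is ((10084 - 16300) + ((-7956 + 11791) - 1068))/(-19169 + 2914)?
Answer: 3449/16255 ≈ 0.21218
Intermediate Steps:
((10084 - 16300) + ((-7956 + 11791) - 1068))/(-19169 + 2914) = (-6216 + (3835 - 1068))/(-16255) = (-6216 + 2767)*(-1/16255) = -3449*(-1/16255) = 3449/16255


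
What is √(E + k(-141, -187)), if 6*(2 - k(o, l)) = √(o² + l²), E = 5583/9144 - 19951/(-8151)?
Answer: √(86725855792290 - 14287885617720*√2194)/4140708 ≈ 5.8288*I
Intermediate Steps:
E = 25326553/8281416 (E = 5583*(1/9144) - 19951*(-1/8151) = 1861/3048 + 19951/8151 = 25326553/8281416 ≈ 3.0582)
k(o, l) = 2 - √(l² + o²)/6 (k(o, l) = 2 - √(o² + l²)/6 = 2 - √(l² + o²)/6)
√(E + k(-141, -187)) = √(25326553/8281416 + (2 - √((-187)² + (-141)²)/6)) = √(25326553/8281416 + (2 - √(34969 + 19881)/6)) = √(25326553/8281416 + (2 - 5*√2194/6)) = √(41889385/8281416 - 5*√2194/6)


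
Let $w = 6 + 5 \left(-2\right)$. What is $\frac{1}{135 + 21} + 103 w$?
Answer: $- \frac{64271}{156} \approx -411.99$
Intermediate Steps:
$w = -4$ ($w = 6 - 10 = -4$)
$\frac{1}{135 + 21} + 103 w = \frac{1}{135 + 21} + 103 \left(-4\right) = \frac{1}{156} - 412 = - \frac{64271}{156}$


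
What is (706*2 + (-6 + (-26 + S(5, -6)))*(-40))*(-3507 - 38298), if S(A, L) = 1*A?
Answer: -104178060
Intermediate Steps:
S(A, L) = A
(706*2 + (-6 + (-26 + S(5, -6)))*(-40))*(-3507 - 38298) = (706*2 + (-6 + (-26 + 5))*(-40))*(-3507 - 38298) = (1412 + (-6 - 21)*(-40))*(-41805) = (1412 - 27*(-40))*(-41805) = (1412 + 1080)*(-41805) = 2492*(-41805) = -104178060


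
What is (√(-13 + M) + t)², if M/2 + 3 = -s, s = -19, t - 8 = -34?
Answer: (26 - √19)² ≈ 468.34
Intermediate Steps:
t = -26 (t = 8 - 34 = -26)
M = 32 (M = -6 + 2*(-1*(-19)) = -6 + 2*19 = -6 + 38 = 32)
(√(-13 + M) + t)² = (√(-13 + 32) - 26)² = (√19 - 26)² = (-26 + √19)²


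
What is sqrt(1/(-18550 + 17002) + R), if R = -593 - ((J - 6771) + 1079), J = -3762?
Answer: sqrt(589823561)/258 ≈ 94.133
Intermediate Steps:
R = 8861 (R = -593 - ((-3762 - 6771) + 1079) = -593 - (-10533 + 1079) = -593 - 1*(-9454) = -593 + 9454 = 8861)
sqrt(1/(-18550 + 17002) + R) = sqrt(1/(-18550 + 17002) + 8861) = sqrt(1/(-1548) + 8861) = sqrt(-1/1548 + 8861) = sqrt(13716827/1548) = sqrt(589823561)/258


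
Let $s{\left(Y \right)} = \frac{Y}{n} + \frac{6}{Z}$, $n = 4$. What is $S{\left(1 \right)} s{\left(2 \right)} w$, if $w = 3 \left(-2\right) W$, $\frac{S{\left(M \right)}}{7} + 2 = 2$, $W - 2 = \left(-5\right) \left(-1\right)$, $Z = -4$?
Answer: $0$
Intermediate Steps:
$W = 7$ ($W = 2 - -5 = 2 + 5 = 7$)
$s{\left(Y \right)} = - \frac{3}{2} + \frac{Y}{4}$ ($s{\left(Y \right)} = \frac{Y}{4} + \frac{6}{-4} = Y \frac{1}{4} + 6 \left(- \frac{1}{4}\right) = \frac{Y}{4} - \frac{3}{2} = - \frac{3}{2} + \frac{Y}{4}$)
$S{\left(M \right)} = 0$ ($S{\left(M \right)} = -14 + 7 \cdot 2 = -14 + 14 = 0$)
$w = -42$ ($w = 3 \left(-2\right) 7 = \left(-6\right) 7 = -42$)
$S{\left(1 \right)} s{\left(2 \right)} w = 0 \left(- \frac{3}{2} + \frac{1}{4} \cdot 2\right) \left(-42\right) = 0 \left(- \frac{3}{2} + \frac{1}{2}\right) \left(-42\right) = 0 \left(-1\right) \left(-42\right) = 0 \left(-42\right) = 0$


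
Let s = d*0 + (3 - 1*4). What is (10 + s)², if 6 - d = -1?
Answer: 81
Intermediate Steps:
d = 7 (d = 6 - 1*(-1) = 6 + 1 = 7)
s = -1 (s = 7*0 + (3 - 1*4) = 0 + (3 - 4) = 0 - 1 = -1)
(10 + s)² = (10 - 1)² = 9² = 81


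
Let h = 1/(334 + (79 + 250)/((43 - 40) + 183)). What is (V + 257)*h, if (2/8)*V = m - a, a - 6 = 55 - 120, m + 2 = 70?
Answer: 142290/62453 ≈ 2.2784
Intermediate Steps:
m = 68 (m = -2 + 70 = 68)
a = -59 (a = 6 + (55 - 120) = 6 - 65 = -59)
h = 186/62453 (h = 1/(334 + 329/(3 + 183)) = 1/(334 + 329/186) = 1/(62453/186) = 186/62453 ≈ 0.0029782)
V = 508 (V = 4*(68 - 1*(-59)) = 4*(68 + 59) = 4*127 = 508)
(V + 257)*h = (508 + 257)*(186/62453) = 765*(186/62453) = 142290/62453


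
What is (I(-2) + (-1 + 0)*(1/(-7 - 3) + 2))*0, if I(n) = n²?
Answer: 0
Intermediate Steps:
(I(-2) + (-1 + 0)*(1/(-7 - 3) + 2))*0 = ((-2)² + (-1 + 0)*(1/(-7 - 3) + 2))*0 = (4 - (1/(-10) + 2))*0 = (4 - (-⅒ + 2))*0 = (4 - 1*19/10)*0 = (4 - 19/10)*0 = (21/10)*0 = 0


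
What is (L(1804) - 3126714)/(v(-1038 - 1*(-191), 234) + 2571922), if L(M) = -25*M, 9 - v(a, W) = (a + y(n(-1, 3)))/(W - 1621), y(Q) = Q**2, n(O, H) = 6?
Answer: -2199653009/1783633743 ≈ -1.2332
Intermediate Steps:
v(a, W) = 9 - (36 + a)/(-1621 + W) (v(a, W) = 9 - (a + 6**2)/(W - 1621) = 9 - (a + 36)/(-1621 + W) = 9 - (36 + a)/(-1621 + W))
(L(1804) - 3126714)/(v(-1038 - 1*(-191), 234) + 2571922) = (-25*1804 - 3126714)/((-14625 - (-1038 - 1*(-191)) + 9*234)/(-1621 + 234) + 2571922) = (-45100 - 3126714)/((-14625 - (-1038 + 191) + 2106)/(-1387) + 2571922) = -3171814/(-(-14625 - 1*(-847) + 2106)/1387 + 2571922) = -3171814/(-(-14625 + 847 + 2106)/1387 + 2571922) = -3171814/(-1/1387*(-11672) + 2571922) = -3171814/(11672/1387 + 2571922) = -3171814/3567267486/1387 = -3171814*1387/3567267486 = -2199653009/1783633743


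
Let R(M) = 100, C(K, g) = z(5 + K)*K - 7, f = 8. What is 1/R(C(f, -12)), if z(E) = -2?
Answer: 1/100 ≈ 0.010000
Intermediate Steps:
C(K, g) = -7 - 2*K (C(K, g) = -2*K - 7 = -7 - 2*K)
1/R(C(f, -12)) = 1/100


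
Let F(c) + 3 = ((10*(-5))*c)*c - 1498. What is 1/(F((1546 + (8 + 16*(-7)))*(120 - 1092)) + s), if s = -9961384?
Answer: -1/98227501831685 ≈ -1.0180e-14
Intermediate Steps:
F(c) = -1501 - 50*c**2 (F(c) = -3 + (((10*(-5))*c)*c - 1498) = -3 + ((-50*c)*c - 1498) = -3 + (-50*c**2 - 1498) = -3 + (-1498 - 50*c**2) = -1501 - 50*c**2)
1/(F((1546 + (8 + 16*(-7)))*(120 - 1092)) + s) = 1/((-1501 - 50*(120 - 1092)**2*(1546 + (8 + 16*(-7)))**2) - 9961384) = 1/((-1501 - 50*944784*(1546 + (8 - 112))**2) - 9961384) = 1/((-1501 - 50*944784*(1546 - 104)**2) - 9961384) = 1/((-1501 - 50*(1442*(-972))**2) - 9961384) = 1/((-1501 - 50*(-1401624)**2) - 9961384) = 1/((-1501 - 50*1964549837376) - 9961384) = 1/((-1501 - 98227491868800) - 9961384) = 1/(-98227491870301 - 9961384) = 1/(-98227501831685) = -1/98227501831685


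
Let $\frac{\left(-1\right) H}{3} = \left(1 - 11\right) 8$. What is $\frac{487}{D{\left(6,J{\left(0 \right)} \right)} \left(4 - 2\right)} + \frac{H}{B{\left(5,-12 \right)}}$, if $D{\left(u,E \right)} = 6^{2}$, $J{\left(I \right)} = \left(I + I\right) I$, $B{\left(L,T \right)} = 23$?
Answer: $\frac{28481}{1656} \approx 17.199$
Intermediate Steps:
$J{\left(I \right)} = 2 I^{2}$ ($J{\left(I \right)} = 2 I I = 2 I^{2}$)
$D{\left(u,E \right)} = 36$
$H = 240$ ($H = - 3 \left(1 - 11\right) 8 = - 3 \left(\left(-10\right) 8\right) = \left(-3\right) \left(-80\right) = 240$)
$\frac{487}{D{\left(6,J{\left(0 \right)} \right)} \left(4 - 2\right)} + \frac{H}{B{\left(5,-12 \right)}} = \frac{487}{36 \left(4 - 2\right)} + \frac{240}{23} = \frac{487}{36 \cdot 2} + 240 \cdot \frac{1}{23} = \frac{487}{72} + \frac{240}{23} = \frac{28481}{1656}$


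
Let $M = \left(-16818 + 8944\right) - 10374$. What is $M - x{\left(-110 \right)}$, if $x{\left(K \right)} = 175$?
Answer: $-18423$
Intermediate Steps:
$M = -18248$ ($M = -7874 - 10374 = -18248$)
$M - x{\left(-110 \right)} = -18248 - 175 = -18423$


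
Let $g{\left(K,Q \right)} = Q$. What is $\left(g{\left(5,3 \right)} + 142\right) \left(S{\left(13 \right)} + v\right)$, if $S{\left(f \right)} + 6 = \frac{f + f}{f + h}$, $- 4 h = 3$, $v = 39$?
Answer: $\frac{249545}{49} \approx 5092.8$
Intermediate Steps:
$h = - \frac{3}{4}$ ($h = \left(- \frac{1}{4}\right) 3 = - \frac{3}{4} \approx -0.75$)
$S{\left(f \right)} = -6 + \frac{2 f}{- \frac{3}{4} + f}$ ($S{\left(f \right)} = -6 + \frac{f + f}{f - \frac{3}{4}} = -6 + \frac{2 f}{- \frac{3}{4} + f}$)
$\left(g{\left(5,3 \right)} + 142\right) \left(S{\left(13 \right)} + v\right) = \left(3 + 142\right) \left(\frac{2 \left(9 - 104\right)}{-3 + 4 \cdot 13} + 39\right) = 145 \left(\frac{2 \left(9 - 104\right)}{-3 + 52} + 39\right) = 145 \left(2 \cdot \frac{1}{49} \left(-95\right) + 39\right) = 145 \left(- \frac{190}{49} + 39\right) = 145 \cdot \frac{1721}{49} = \frac{249545}{49}$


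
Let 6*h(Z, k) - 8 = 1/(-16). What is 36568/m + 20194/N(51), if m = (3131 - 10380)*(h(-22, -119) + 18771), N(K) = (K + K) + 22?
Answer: 18843472953449/115707363662 ≈ 162.85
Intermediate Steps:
h(Z, k) = 127/96 (h(Z, k) = 4/3 + (⅙)/(-16) = 4/3 + (⅙)*(-1/16) = 4/3 - 1/96 = 127/96)
N(K) = 22 + 2*K (N(K) = 2*K + 22 = 22 + 2*K)
m = -13063734607/96 (m = (3131 - 10380)*(127/96 + 18771) = -7249*1802143/96 = -13063734607/96 ≈ -1.3608e+8)
36568/m + 20194/N(51) = 36568/(-13063734607/96) + 20194/(22 + 2*51) = 36568*(-96/13063734607) + 20194/(22 + 102) = -501504/1866247801 + 20194/124 = -501504/1866247801 + 20194*(1/124) = -501504/1866247801 + 10097/62 = 18843472953449/115707363662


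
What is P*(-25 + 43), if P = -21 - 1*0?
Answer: -378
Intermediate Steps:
P = -21 (P = -21 + 0 = -21)
P*(-25 + 43) = -21*(-25 + 43) = -21*18 = -378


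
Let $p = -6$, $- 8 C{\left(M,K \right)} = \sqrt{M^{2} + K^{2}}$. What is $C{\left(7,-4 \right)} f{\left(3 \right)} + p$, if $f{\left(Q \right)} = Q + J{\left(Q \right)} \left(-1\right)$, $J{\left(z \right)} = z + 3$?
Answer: $-6 + \frac{3 \sqrt{65}}{8} \approx -2.9767$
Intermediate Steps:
$J{\left(z \right)} = 3 + z$
$C{\left(M,K \right)} = - \frac{\sqrt{K^{2} + M^{2}}}{8}$ ($C{\left(M,K \right)} = - \frac{\sqrt{M^{2} + K^{2}}}{8} = - \frac{\sqrt{K^{2} + M^{2}}}{8}$)
$f{\left(Q \right)} = -3$ ($f{\left(Q \right)} = Q + \left(3 + Q\right) \left(-1\right) = Q - \left(3 + Q\right) = -3$)
$C{\left(7,-4 \right)} f{\left(3 \right)} + p = - \frac{\sqrt{\left(-4\right)^{2} + 7^{2}}}{8} \left(-3\right) - 6 = - \frac{\sqrt{16 + 49}}{8} \left(-3\right) - 6 = - \frac{\sqrt{65}}{8} \left(-3\right) - 6 = \frac{3 \sqrt{65}}{8} - 6 = -6 + \frac{3 \sqrt{65}}{8}$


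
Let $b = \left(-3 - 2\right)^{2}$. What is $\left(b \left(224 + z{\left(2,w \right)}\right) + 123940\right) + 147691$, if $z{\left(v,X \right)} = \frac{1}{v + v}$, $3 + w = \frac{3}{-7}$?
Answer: $\frac{1108949}{4} \approx 2.7724 \cdot 10^{5}$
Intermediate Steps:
$b = 25$ ($b = \left(-5\right)^{2} = 25$)
$w = - \frac{24}{7}$ ($w = -3 + \frac{3}{-7} = -3 + 3 \left(- \frac{1}{7}\right) = -3 - \frac{3}{7} = - \frac{24}{7} \approx -3.4286$)
$z{\left(v,X \right)} = \frac{1}{2 v}$
$\left(b \left(224 + z{\left(2,w \right)}\right) + 123940\right) + 147691 = \left(25 \left(224 + \frac{1}{2 \cdot 2}\right) + 123940\right) + 147691 = \left(25 \left(224 + \frac{1}{2} \cdot \frac{1}{2}\right) + 123940\right) + 147691 = \left(25 \left(224 + \frac{1}{4}\right) + 123940\right) + 147691 = \left(25 \cdot \frac{897}{4} + 123940\right) + 147691 = \left(\frac{22425}{4} + 123940\right) + 147691 = \frac{518185}{4} + 147691 = \frac{1108949}{4}$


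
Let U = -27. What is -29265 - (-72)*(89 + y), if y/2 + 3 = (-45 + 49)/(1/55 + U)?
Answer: -8648139/371 ≈ -23310.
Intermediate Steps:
y = -2336/371 (y = -6 + 2*((-45 + 49)/(1/55 - 27)) = -6 + 2*(4/(1/55 - 27)) = -6 + 2*(4/(-1484/55)) = -6 + 2*(4*(-55/1484)) = -6 + 2*(-55/371) = -6 - 110/371 = -2336/371 ≈ -6.2965)
-29265 - (-72)*(89 + y) = -29265 - (-72)*(89 - 2336/371) = -29265 - (-72)*30683/371 = -29265 - 1*(-2209176/371) = -29265 + 2209176/371 = -8648139/371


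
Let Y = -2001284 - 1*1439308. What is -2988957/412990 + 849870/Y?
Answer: -295410259829/39470280280 ≈ -7.4844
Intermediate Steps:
Y = -3440592 (Y = -2001284 - 1439308 = -3440592)
-2988957/412990 + 849870/Y = -2988957/412990 + 849870/(-3440592) = -2988957*1/412990 + 849870*(-1/3440592) = -2988957/412990 - 47215/191144 = -295410259829/39470280280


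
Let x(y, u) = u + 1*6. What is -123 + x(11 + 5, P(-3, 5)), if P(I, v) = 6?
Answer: -111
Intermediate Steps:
x(y, u) = 6 + u (x(y, u) = u + 6 = 6 + u)
-123 + x(11 + 5, P(-3, 5)) = -123 + (6 + 6) = -123 + 12 = -111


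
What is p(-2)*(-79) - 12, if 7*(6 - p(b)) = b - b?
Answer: -486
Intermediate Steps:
p(b) = 6 (p(b) = 6 - (b - b)/7 = 6 - 1/7*0 = 6 + 0 = 6)
p(-2)*(-79) - 12 = 6*(-79) - 12 = -474 - 12 = -486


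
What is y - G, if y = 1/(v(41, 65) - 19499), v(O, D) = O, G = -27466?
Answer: 534433427/19458 ≈ 27466.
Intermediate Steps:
y = -1/19458 (y = 1/(41 - 19499) = 1/(-19458) = -1/19458 ≈ -5.1393e-5)
y - G = -1/19458 - 1*(-27466) = -1/19458 + 27466 = 534433427/19458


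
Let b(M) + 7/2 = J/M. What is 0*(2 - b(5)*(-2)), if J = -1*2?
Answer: 0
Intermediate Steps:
J = -2
b(M) = -7/2 - 2/M
0*(2 - b(5)*(-2)) = 0*(2 - (-7/2 - 2/5)*(-2)) = 0*(2 - (-7/2 - 2*⅕)*(-2)) = 0*(2 - (-7/2 - ⅖)*(-2)) = 0*(2 - 1*(-39/10)*(-2)) = 0*(2 + (39/10)*(-2)) = 0*(2 - 39/5) = 0*(-29/5) = 0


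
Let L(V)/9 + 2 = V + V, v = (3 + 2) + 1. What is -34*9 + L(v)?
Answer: -216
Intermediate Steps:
v = 6 (v = 5 + 1 = 6)
L(V) = -18 + 18*V (L(V) = -18 + 9*(V + V) = -18 + 9*(2*V) = -18 + 18*V)
-34*9 + L(v) = -34*9 + (-18 + 18*6) = -306 + (-18 + 108) = -306 + 90 = -216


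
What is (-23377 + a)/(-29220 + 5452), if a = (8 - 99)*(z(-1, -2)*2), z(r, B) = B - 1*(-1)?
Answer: 23195/23768 ≈ 0.97589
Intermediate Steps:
z(r, B) = 1 + B (z(r, B) = B + 1 = 1 + B)
a = 182 (a = (8 - 99)*((1 - 2)*2) = -(-91)*2 = -91*(-2) = 182)
(-23377 + a)/(-29220 + 5452) = (-23377 + 182)/(-29220 + 5452) = -23195/(-23768) = -23195*(-1/23768) = 23195/23768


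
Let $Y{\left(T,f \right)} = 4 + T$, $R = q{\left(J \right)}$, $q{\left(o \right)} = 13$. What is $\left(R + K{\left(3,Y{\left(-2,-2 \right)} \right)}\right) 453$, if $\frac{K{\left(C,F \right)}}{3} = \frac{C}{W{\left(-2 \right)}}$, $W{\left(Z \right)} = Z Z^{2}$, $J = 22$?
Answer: $\frac{43035}{8} \approx 5379.4$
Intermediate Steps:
$W{\left(Z \right)} = Z^{3}$
$R = 13$
$K{\left(C,F \right)} = - \frac{3 C}{8}$ ($K{\left(C,F \right)} = 3 \frac{C}{\left(-2\right)^{3}} = 3 \frac{C}{-8} = 3 C \left(- \frac{1}{8}\right) = 3 \left(- \frac{C}{8}\right) = - \frac{3 C}{8}$)
$\left(R + K{\left(3,Y{\left(-2,-2 \right)} \right)}\right) 453 = \left(13 - \frac{9}{8}\right) 453 = \frac{95}{8} \cdot 453 = \frac{43035}{8}$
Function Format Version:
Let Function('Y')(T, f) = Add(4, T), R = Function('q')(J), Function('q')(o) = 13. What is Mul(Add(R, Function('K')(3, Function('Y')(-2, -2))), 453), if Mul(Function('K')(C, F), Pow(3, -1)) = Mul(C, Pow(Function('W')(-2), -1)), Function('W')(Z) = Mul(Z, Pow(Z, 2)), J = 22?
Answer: Rational(43035, 8) ≈ 5379.4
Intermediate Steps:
Function('W')(Z) = Pow(Z, 3)
R = 13
Function('K')(C, F) = Mul(Rational(-3, 8), C) (Function('K')(C, F) = Mul(3, Mul(C, Pow(Pow(-2, 3), -1))) = Mul(3, Mul(C, Pow(-8, -1))) = Mul(3, Mul(C, Rational(-1, 8))) = Mul(3, Mul(Rational(-1, 8), C)) = Mul(Rational(-3, 8), C))
Mul(Add(R, Function('K')(3, Function('Y')(-2, -2))), 453) = Mul(Add(13, Mul(Rational(-3, 8), 3)), 453) = Mul(Add(13, Rational(-9, 8)), 453) = Mul(Rational(95, 8), 453) = Rational(43035, 8)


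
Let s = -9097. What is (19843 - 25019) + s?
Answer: -14273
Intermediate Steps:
(19843 - 25019) + s = (19843 - 25019) - 9097 = -5176 - 9097 = -14273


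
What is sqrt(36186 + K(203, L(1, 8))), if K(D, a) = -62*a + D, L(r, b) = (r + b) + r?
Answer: sqrt(35769) ≈ 189.13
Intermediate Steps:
L(r, b) = b + 2*r (L(r, b) = (b + r) + r = b + 2*r)
K(D, a) = D - 62*a
sqrt(36186 + K(203, L(1, 8))) = sqrt(36186 + (203 - 62*(8 + 2*1))) = sqrt(36186 + (203 - 62*(8 + 2))) = sqrt(36186 + (203 - 62*10)) = sqrt(36186 + (203 - 620)) = sqrt(36186 - 417) = sqrt(35769)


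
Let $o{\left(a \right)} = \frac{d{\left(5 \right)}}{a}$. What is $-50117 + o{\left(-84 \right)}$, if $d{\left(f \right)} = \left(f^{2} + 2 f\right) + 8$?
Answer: $- \frac{4209871}{84} \approx -50118.0$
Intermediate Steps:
$d{\left(f \right)} = 8 + f^{2} + 2 f$
$o{\left(a \right)} = \frac{43}{a}$ ($o{\left(a \right)} = \frac{8 + 5^{2} + 2 \cdot 5}{a} = \frac{8 + 25 + 10}{a} = \frac{43}{a}$)
$-50117 + o{\left(-84 \right)} = -50117 + \frac{43}{-84} = -50117 + 43 \left(- \frac{1}{84}\right) = -50117 - \frac{43}{84} = - \frac{4209871}{84}$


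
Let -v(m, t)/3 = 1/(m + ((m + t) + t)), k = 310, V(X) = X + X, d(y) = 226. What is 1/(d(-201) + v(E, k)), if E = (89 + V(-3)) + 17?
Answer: 820/185317 ≈ 0.0044248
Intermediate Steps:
V(X) = 2*X
E = 100 (E = (89 + 2*(-3)) + 17 = (89 - 6) + 17 = 83 + 17 = 100)
v(m, t) = -3/(2*m + 2*t) (v(m, t) = -3/(m + ((m + t) + t)) = -3/(m + (m + 2*t)) = -3/(2*m + 2*t))
1/(d(-201) + v(E, k)) = 1/(226 - 3/(2*100 + 2*310)) = 1/(226 - 3/(200 + 620)) = 1/(226 - 3/820) = 1/(185317/820) = 820/185317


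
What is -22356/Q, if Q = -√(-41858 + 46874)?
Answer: 1863*√1254/209 ≈ 315.66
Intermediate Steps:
Q = -2*√1254 (Q = -√5016 = -2*√1254 ≈ -70.824)
-22356/Q = -22356*(-√1254/2508) = -(-1863)*√1254/209 = 1863*√1254/209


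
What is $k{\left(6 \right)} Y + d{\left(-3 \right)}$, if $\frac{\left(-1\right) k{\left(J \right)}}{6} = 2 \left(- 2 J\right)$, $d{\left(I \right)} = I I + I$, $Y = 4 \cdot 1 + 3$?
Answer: $1014$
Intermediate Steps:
$Y = 7$ ($Y = 4 + 3 = 7$)
$d{\left(I \right)} = I + I^{2}$ ($d{\left(I \right)} = I^{2} + I = I + I^{2}$)
$k{\left(J \right)} = 24 J$ ($k{\left(J \right)} = - 6 \cdot 2 \left(- 2 J\right) = - 6 \left(- 4 J\right) = 24 J$)
$k{\left(6 \right)} Y + d{\left(-3 \right)} = 24 \cdot 6 \cdot 7 - 3 \left(1 - 3\right) = 144 \cdot 7 - -6 = 1008 + 6 = 1014$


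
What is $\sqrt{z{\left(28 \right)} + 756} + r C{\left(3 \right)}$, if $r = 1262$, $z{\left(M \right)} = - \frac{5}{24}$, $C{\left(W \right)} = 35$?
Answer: $44170 + \frac{\sqrt{108834}}{12} \approx 44198.0$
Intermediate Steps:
$z{\left(M \right)} = - \frac{5}{24}$ ($z{\left(M \right)} = \left(-5\right) \frac{1}{24} = - \frac{5}{24}$)
$\sqrt{z{\left(28 \right)} + 756} + r C{\left(3 \right)} = \sqrt{- \frac{5}{24} + 756} + 1262 \cdot 35 = \sqrt{\frac{18139}{24}} + 44170 = \frac{\sqrt{108834}}{12} + 44170 = 44170 + \frac{\sqrt{108834}}{12}$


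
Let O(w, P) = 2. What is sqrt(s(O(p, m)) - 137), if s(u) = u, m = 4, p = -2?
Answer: 3*I*sqrt(15) ≈ 11.619*I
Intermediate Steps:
sqrt(s(O(p, m)) - 137) = sqrt(2 - 137) = sqrt(-135) = 3*I*sqrt(15)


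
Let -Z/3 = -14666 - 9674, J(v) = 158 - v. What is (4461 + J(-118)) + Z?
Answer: 77757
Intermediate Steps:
Z = 73020 (Z = -3*(-14666 - 9674) = -3*(-24340) = 73020)
(4461 + J(-118)) + Z = (4461 + (158 - 1*(-118))) + 73020 = (4461 + (158 + 118)) + 73020 = (4461 + 276) + 73020 = 4737 + 73020 = 77757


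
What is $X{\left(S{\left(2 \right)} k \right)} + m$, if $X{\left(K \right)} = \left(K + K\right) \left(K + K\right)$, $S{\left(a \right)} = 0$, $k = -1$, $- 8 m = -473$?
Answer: $\frac{473}{8} \approx 59.125$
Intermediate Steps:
$m = \frac{473}{8}$ ($m = \left(- \frac{1}{8}\right) \left(-473\right) = \frac{473}{8} \approx 59.125$)
$X{\left(K \right)} = 4 K^{2}$ ($X{\left(K \right)} = 2 K 2 K = 4 K^{2}$)
$X{\left(S{\left(2 \right)} k \right)} + m = 4 \left(0 \left(-1\right)\right)^{2} + \frac{473}{8} = 4 \cdot 0^{2} + \frac{473}{8} = 4 \cdot 0 + \frac{473}{8} = 0 + \frac{473}{8} = \frac{473}{8}$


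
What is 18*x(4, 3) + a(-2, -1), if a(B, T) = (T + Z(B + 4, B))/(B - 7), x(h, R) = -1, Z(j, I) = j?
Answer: -163/9 ≈ -18.111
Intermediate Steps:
a(B, T) = (4 + B + T)/(-7 + B) (a(B, T) = (T + (B + 4))/(B - 7) = (T + (4 + B))/(-7 + B) = (4 + B + T)/(-7 + B))
18*x(4, 3) + a(-2, -1) = 18*(-1) + (4 - 2 - 1)/(-7 - 2) = -18 + 1/(-9) = -18 - ⅑*1 = -18 - ⅑ = -163/9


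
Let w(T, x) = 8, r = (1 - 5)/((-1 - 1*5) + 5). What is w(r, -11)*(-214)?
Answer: -1712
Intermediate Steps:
r = 4 (r = -4/((-1 - 5) + 5) = -4/(-6 + 5) = -4/(-1) = -4*(-1) = 4)
w(r, -11)*(-214) = 8*(-214) = -1712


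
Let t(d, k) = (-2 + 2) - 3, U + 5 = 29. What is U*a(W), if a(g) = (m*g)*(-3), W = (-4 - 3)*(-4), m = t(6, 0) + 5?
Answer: -4032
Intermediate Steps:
U = 24 (U = -5 + 29 = 24)
t(d, k) = -3 (t(d, k) = 0 - 3 = -3)
m = 2 (m = -3 + 5 = 2)
W = 28 (W = -7*(-4) = 28)
a(g) = -6*g (a(g) = (2*g)*(-3) = -6*g)
U*a(W) = 24*(-6*28) = 24*(-168) = -4032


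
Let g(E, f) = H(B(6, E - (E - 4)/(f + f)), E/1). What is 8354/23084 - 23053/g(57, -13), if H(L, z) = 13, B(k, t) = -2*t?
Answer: -266023425/150046 ≈ -1772.9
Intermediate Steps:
g(E, f) = 13
8354/23084 - 23053/g(57, -13) = 8354/23084 - 23053/13 = 8354*(1/23084) - 23053*1/13 = 4177/11542 - 23053/13 = -266023425/150046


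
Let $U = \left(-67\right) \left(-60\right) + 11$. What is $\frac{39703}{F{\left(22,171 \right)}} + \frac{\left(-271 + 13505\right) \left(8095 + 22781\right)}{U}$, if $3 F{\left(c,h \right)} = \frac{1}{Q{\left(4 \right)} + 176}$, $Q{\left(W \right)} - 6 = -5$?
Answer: $\frac{85391336067}{4031} \approx 2.1184 \cdot 10^{7}$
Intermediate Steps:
$Q{\left(W \right)} = 1$ ($Q{\left(W \right)} = 6 - 5 = 1$)
$F{\left(c,h \right)} = \frac{1}{531}$ ($F{\left(c,h \right)} = \frac{1}{3 \left(1 + 176\right)} = \frac{1}{3 \cdot 177} = \frac{1}{3} \cdot \frac{1}{177} = \frac{1}{531}$)
$U = 4031$ ($U = 4020 + 11 = 4031$)
$\frac{39703}{F{\left(22,171 \right)}} + \frac{\left(-271 + 13505\right) \left(8095 + 22781\right)}{U} = 39703 \frac{1}{\frac{1}{531}} + \frac{\left(-271 + 13505\right) \left(8095 + 22781\right)}{4031} = 39703 \cdot 531 + 13234 \cdot 30876 \cdot \frac{1}{4031} = 21082293 + 408612984 \cdot \frac{1}{4031} = 21082293 + \frac{408612984}{4031} = \frac{85391336067}{4031}$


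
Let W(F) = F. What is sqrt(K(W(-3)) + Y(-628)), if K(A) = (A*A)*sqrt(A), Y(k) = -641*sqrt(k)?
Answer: sqrt(I*(-1282*sqrt(157) + 9*sqrt(3))) ≈ 89.576 - 89.576*I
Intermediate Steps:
K(A) = A**(5/2) (K(A) = A**2*sqrt(A) = A**(5/2))
sqrt(K(W(-3)) + Y(-628)) = sqrt((-3)**(5/2) - 1282*I*sqrt(157)) = sqrt(9*I*sqrt(3) - 1282*I*sqrt(157)) = sqrt(-1282*I*sqrt(157) + 9*I*sqrt(3))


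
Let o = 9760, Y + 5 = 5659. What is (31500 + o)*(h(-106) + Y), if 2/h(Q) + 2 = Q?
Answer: 6298648450/27 ≈ 2.3328e+8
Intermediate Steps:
Y = 5654 (Y = -5 + 5659 = 5654)
h(Q) = 2/(-2 + Q)
(31500 + o)*(h(-106) + Y) = (31500 + 9760)*(2/(-2 - 106) + 5654) = 41260*(2/(-108) + 5654) = 41260*(2*(-1/108) + 5654) = 41260*(-1/54 + 5654) = 41260*(305315/54) = 6298648450/27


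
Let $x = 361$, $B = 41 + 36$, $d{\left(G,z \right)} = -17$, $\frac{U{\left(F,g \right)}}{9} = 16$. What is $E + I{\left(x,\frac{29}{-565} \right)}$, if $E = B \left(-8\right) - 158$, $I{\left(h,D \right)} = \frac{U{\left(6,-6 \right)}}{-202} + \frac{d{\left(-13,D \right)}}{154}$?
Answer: $- \frac{12051601}{15554} \approx -774.82$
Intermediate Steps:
$U{\left(F,g \right)} = 144$ ($U{\left(F,g \right)} = 9 \cdot 16 = 144$)
$B = 77$
$I{\left(h,D \right)} = - \frac{12805}{15554}$ ($I{\left(h,D \right)} = \frac{144}{-202} - \frac{17}{154} = 144 \left(- \frac{1}{202}\right) - \frac{17}{154} = - \frac{72}{101} - \frac{17}{154} = - \frac{12805}{15554}$)
$E = -774$ ($E = 77 \left(-8\right) - 158 = -616 - 158 = -774$)
$E + I{\left(x,\frac{29}{-565} \right)} = -774 - \frac{12805}{15554} = - \frac{12051601}{15554}$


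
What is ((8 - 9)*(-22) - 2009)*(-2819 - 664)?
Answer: 6920721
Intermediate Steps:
((8 - 9)*(-22) - 2009)*(-2819 - 664) = (-1*(-22) - 2009)*(-3483) = (22 - 2009)*(-3483) = -1987*(-3483) = 6920721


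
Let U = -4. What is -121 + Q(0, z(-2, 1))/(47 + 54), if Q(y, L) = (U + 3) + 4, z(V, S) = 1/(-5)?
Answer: -12218/101 ≈ -120.97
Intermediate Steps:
z(V, S) = -⅕
Q(y, L) = 3 (Q(y, L) = (-4 + 3) + 4 = -1 + 4 = 3)
-121 + Q(0, z(-2, 1))/(47 + 54) = -121 + 3/(47 + 54) = -121 + 3/101 = -12218/101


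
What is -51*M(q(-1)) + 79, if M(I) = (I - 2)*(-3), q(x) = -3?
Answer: -686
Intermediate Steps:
M(I) = 6 - 3*I (M(I) = (-2 + I)*(-3) = 6 - 3*I)
-51*M(q(-1)) + 79 = -51*(6 - 3*(-3)) + 79 = -51*(6 + 9) + 79 = -51*15 + 79 = -765 + 79 = -686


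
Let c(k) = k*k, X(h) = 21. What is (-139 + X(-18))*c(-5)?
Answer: -2950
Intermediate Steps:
c(k) = k²
(-139 + X(-18))*c(-5) = (-139 + 21)*(-5)² = -118*25 = -2950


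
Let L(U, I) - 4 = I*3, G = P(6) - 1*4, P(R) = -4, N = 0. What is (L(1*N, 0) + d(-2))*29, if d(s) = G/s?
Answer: 232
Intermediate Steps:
G = -8 (G = -4 - 1*4 = -4 - 4 = -8)
d(s) = -8/s
L(U, I) = 4 + 3*I (L(U, I) = 4 + I*3 = 4 + 3*I)
(L(1*N, 0) + d(-2))*29 = ((4 + 3*0) - 8/(-2))*29 = ((4 + 0) - 8*(-½))*29 = (4 + 4)*29 = 8*29 = 232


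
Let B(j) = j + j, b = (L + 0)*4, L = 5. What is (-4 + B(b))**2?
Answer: 1296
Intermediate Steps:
b = 20 (b = (5 + 0)*4 = 5*4 = 20)
B(j) = 2*j
(-4 + B(b))**2 = (-4 + 2*20)**2 = (-4 + 40)**2 = 36**2 = 1296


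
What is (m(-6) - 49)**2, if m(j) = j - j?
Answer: 2401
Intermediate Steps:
m(j) = 0
(m(-6) - 49)**2 = (0 - 49)**2 = (-49)**2 = 2401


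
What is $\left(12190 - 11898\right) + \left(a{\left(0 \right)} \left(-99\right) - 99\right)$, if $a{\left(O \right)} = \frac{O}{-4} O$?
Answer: $193$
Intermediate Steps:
$a{\left(O \right)} = - \frac{O^{2}}{4}$ ($a{\left(O \right)} = O \left(- \frac{1}{4}\right) O = - \frac{O}{4} O = - \frac{O^{2}}{4}$)
$\left(12190 - 11898\right) + \left(a{\left(0 \right)} \left(-99\right) - 99\right) = \left(12190 - 11898\right) - \left(99 - - \frac{0^{2}}{4} \left(-99\right)\right) = 292 - \left(99 - \left(- \frac{1}{4}\right) 0 \left(-99\right)\right) = 292 + \left(0 \left(-99\right) - 99\right) = 292 + \left(0 - 99\right) = 292 - 99 = 193$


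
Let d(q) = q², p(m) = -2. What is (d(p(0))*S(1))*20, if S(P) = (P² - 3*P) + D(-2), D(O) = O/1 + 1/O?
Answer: -360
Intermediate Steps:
D(O) = O + 1/O (D(O) = O*1 + 1/O = O + 1/O)
S(P) = -5/2 + P² - 3*P (S(P) = (P² - 3*P) + (-2 + 1/(-2)) = (P² - 3*P) + (-2 - ½) = (P² - 3*P) - 5/2 = -5/2 + P² - 3*P)
(d(p(0))*S(1))*20 = ((-2)²*(-5/2 + 1² - 3*1))*20 = (4*(-5/2 + 1 - 3))*20 = (4*(-9/2))*20 = -18*20 = -360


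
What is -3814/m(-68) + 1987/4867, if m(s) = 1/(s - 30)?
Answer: 1819150311/4867 ≈ 3.7377e+5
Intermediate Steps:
m(s) = 1/(-30 + s)
-3814/m(-68) + 1987/4867 = -3814/(1/(-30 - 68)) + 1987/4867 = -3814/(1/(-98)) + 1987*(1/4867) = -3814/(-1/98) + 1987/4867 = -3814*(-98) + 1987/4867 = 373772 + 1987/4867 = 1819150311/4867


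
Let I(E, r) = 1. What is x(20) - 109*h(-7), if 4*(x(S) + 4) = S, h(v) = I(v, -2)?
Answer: -108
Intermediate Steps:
h(v) = 1
x(S) = -4 + S/4
x(20) - 109*h(-7) = (-4 + (¼)*20) - 109*1 = (-4 + 5) - 109 = 1 - 109 = -108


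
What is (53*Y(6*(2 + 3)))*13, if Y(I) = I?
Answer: 20670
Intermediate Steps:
(53*Y(6*(2 + 3)))*13 = (53*(6*(2 + 3)))*13 = (53*(6*5))*13 = (53*30)*13 = 1590*13 = 20670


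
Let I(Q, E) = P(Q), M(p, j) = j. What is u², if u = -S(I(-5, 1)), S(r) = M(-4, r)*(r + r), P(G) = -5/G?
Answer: 4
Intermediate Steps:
I(Q, E) = -5/Q
S(r) = 2*r² (S(r) = r*(r + r) = r*(2*r) = 2*r²)
u = -2 (u = -2*(-5/(-5))² = -2*(-5*(-⅕))² = -2*1² = -2 ≈ -2.0000)
u² = (-2)² = 4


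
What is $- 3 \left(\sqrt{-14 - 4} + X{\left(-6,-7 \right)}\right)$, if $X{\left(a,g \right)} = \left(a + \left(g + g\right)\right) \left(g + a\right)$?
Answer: $-780 - 9 i \sqrt{2} \approx -780.0 - 12.728 i$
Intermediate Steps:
$X{\left(a,g \right)} = \left(a + g\right) \left(a + 2 g\right)$ ($X{\left(a,g \right)} = \left(a + 2 g\right) \left(a + g\right) = \left(a + g\right) \left(a + 2 g\right)$)
$- 3 \left(\sqrt{-14 - 4} + X{\left(-6,-7 \right)}\right) = - 3 \left(\sqrt{-14 - 4} + \left(\left(-6\right)^{2} + 2 \left(-7\right)^{2} + 3 \left(-6\right) \left(-7\right)\right)\right) = - 3 \left(\sqrt{-18} + \left(36 + 2 \cdot 49 + 126\right)\right) = - 3 \left(3 i \sqrt{2} + \left(36 + 98 + 126\right)\right) = - 3 \left(3 i \sqrt{2} + 260\right) = - 3 \left(260 + 3 i \sqrt{2}\right) = -780 - 9 i \sqrt{2}$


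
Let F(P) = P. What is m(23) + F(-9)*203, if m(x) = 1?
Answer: -1826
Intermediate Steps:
m(23) + F(-9)*203 = 1 - 9*203 = 1 - 1827 = -1826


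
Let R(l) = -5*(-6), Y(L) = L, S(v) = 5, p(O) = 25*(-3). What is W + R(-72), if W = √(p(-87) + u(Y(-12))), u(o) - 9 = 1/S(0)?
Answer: 30 + I*√1645/5 ≈ 30.0 + 8.1117*I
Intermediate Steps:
p(O) = -75
u(o) = 46/5 (u(o) = 9 + 1/5 = 9 + ⅕ = 46/5)
R(l) = 30
W = I*√1645/5 (W = √(-75 + 46/5) = √(-329/5) = I*√1645/5 ≈ 8.1117*I)
W + R(-72) = I*√1645/5 + 30 = 30 + I*√1645/5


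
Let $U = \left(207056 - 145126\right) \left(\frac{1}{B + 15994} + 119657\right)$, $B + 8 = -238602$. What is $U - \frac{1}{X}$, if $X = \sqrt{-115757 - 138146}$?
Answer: $\frac{824832129346115}{111308} + \frac{i \sqrt{253903}}{253903} \approx 7.4104 \cdot 10^{9} + 0.0019846 i$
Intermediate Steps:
$B = -238610$ ($B = -8 - 238602 = -238610$)
$X = i \sqrt{253903}$ ($X = \sqrt{-253903} = i \sqrt{253903} \approx 503.89 i$)
$U = \frac{824832129346115}{111308}$ ($U = \left(207056 - 145126\right) \left(\frac{1}{-238610 + 15994} + 119657\right) = 61930 \left(\frac{1}{-222616} + 119657\right) = 61930 \left(- \frac{1}{222616} + 119657\right) = 61930 \cdot \frac{26637562711}{222616} = \frac{824832129346115}{111308} \approx 7.4104 \cdot 10^{9}$)
$U - \frac{1}{X} = \frac{824832129346115}{111308} - \frac{1}{i \sqrt{253903}} = \frac{824832129346115}{111308} - - \frac{i \sqrt{253903}}{253903} = \frac{824832129346115}{111308} + \frac{i \sqrt{253903}}{253903}$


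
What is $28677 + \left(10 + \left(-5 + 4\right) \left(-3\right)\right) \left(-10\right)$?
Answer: $28547$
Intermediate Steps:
$28677 + \left(10 + \left(-5 + 4\right) \left(-3\right)\right) \left(-10\right) = 28677 + \left(10 - -3\right) \left(-10\right) = 28677 + \left(10 + 3\right) \left(-10\right) = 28677 + 13 \left(-10\right) = 28677 - 130 = 28547$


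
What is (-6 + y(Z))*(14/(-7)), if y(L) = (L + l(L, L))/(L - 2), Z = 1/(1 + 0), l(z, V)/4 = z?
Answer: 22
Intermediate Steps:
l(z, V) = 4*z
Z = 1 (Z = 1/1 = 1)
y(L) = 5*L/(-2 + L) (y(L) = (L + 4*L)/(L - 2) = (5*L)/(-2 + L) = 5*L/(-2 + L))
(-6 + y(Z))*(14/(-7)) = (-6 + 5*1/(-2 + 1))*(14/(-7)) = (-6 + 5*1/(-1))*(14*(-1/7)) = (-6 + 5*1*(-1))*(-2) = (-6 - 5)*(-2) = -11*(-2) = 22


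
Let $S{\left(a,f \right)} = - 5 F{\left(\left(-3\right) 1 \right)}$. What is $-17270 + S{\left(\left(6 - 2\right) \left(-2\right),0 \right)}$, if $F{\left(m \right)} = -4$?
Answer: $-17250$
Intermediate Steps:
$S{\left(a,f \right)} = 20$ ($S{\left(a,f \right)} = \left(-5\right) \left(-4\right) = 20$)
$-17270 + S{\left(\left(6 - 2\right) \left(-2\right),0 \right)} = -17270 + 20 = -17250$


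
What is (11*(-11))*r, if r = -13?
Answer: 1573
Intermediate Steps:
(11*(-11))*r = (11*(-11))*(-13) = -121*(-13) = 1573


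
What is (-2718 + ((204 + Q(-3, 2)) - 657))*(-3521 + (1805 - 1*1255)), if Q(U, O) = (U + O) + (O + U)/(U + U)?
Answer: 56541101/6 ≈ 9.4235e+6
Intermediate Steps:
Q(U, O) = O + U + (O + U)/(2*U) (Q(U, O) = (O + U) + (O + U)/((2*U)) = (O + U) + (O + U)*(1/(2*U)) = (O + U) + (O + U)/(2*U) = O + U + (O + U)/(2*U))
(-2718 + ((204 + Q(-3, 2)) - 657))*(-3521 + (1805 - 1*1255)) = (-2718 + ((204 + (½ + 2 - 3 + (½)*2/(-3))) - 657))*(-3521 + (1805 - 1*1255)) = (-2718 + ((204 + (½ + 2 - 3 + (½)*2*(-⅓))) - 657))*(-3521 + (1805 - 1255)) = (-2718 + ((204 + (½ + 2 - 3 - ⅓)) - 657))*(-3521 + 550) = (-2718 + ((204 - ⅚) - 657))*(-2971) = (-2718 + (1219/6 - 657))*(-2971) = (-2718 - 2723/6)*(-2971) = -19031/6*(-2971) = 56541101/6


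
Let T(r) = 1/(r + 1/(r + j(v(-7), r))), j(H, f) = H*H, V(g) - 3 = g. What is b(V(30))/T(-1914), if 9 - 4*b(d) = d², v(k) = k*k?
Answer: 251671590/487 ≈ 5.1678e+5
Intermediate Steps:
V(g) = 3 + g
v(k) = k²
j(H, f) = H²
b(d) = 9/4 - d²/4
T(r) = 1/(r + 1/(2401 + r)) (T(r) = 1/(r + 1/(r + ((-7)²)²)) = 1/(r + 1/(r + 49²)) = 1/(r + 1/(r + 2401)) = 1/(r + 1/(2401 + r)))
b(V(30))/T(-1914) = (9/4 - (3 + 30)²/4)/(((2401 - 1914)/(1 + (-1914)² + 2401*(-1914)))) = (9/4 - ¼*33²)/((487/(1 + 3663396 - 4595514))) = (9/4 - ¼*1089)/((487/(-932117))) = (9/4 - 1089/4)/((-1/932117*487)) = -270/(-487/932117) = -270*(-932117/487) = 251671590/487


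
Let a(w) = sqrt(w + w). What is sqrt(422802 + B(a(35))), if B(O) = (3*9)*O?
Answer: 3*sqrt(46978 + 3*sqrt(70)) ≈ 650.41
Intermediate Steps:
a(w) = sqrt(2)*sqrt(w) (a(w) = sqrt(2*w) = sqrt(2)*sqrt(w))
B(O) = 27*O
sqrt(422802 + B(a(35))) = sqrt(422802 + 27*(sqrt(2)*sqrt(35))) = sqrt(422802 + 27*sqrt(70))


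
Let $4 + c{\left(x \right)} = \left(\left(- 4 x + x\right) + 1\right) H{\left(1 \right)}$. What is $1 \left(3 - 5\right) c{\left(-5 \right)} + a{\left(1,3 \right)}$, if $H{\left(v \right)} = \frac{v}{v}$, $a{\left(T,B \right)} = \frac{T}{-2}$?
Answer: $- \frac{49}{2} \approx -24.5$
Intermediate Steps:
$a{\left(T,B \right)} = - \frac{T}{2}$ ($a{\left(T,B \right)} = T \left(- \frac{1}{2}\right) = - \frac{T}{2}$)
$H{\left(v \right)} = 1$
$c{\left(x \right)} = -3 - 3 x$ ($c{\left(x \right)} = -4 + \left(\left(- 4 x + x\right) + 1\right) 1 = -4 + \left(- 3 x + 1\right) 1 = -4 + \left(1 - 3 x\right) 1 = -4 - \left(-1 + 3 x\right) = -3 - 3 x$)
$1 \left(3 - 5\right) c{\left(-5 \right)} + a{\left(1,3 \right)} = 1 \left(3 - 5\right) \left(-3 - -15\right) - \frac{1}{2} = 1 \left(-2\right) \left(-3 + 15\right) - \frac{1}{2} = \left(-2\right) 12 - \frac{1}{2} = -24 - \frac{1}{2} = - \frac{49}{2}$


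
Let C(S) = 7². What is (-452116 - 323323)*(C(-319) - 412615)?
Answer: 319919766474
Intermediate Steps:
C(S) = 49
(-452116 - 323323)*(C(-319) - 412615) = (-452116 - 323323)*(49 - 412615) = -775439*(-412566) = 319919766474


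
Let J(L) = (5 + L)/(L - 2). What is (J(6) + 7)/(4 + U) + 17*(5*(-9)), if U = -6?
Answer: -6159/8 ≈ -769.88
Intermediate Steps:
J(L) = (5 + L)/(-2 + L)
(J(6) + 7)/(4 + U) + 17*(5*(-9)) = ((5 + 6)/(-2 + 6) + 7)/(4 - 6) + 17*(5*(-9)) = (11/4 + 7)/(-2) + 17*(-45) = -((¼)*11 + 7)/2 - 765 = -(11/4 + 7)/2 - 765 = -½*39/4 - 765 = -39/8 - 765 = -6159/8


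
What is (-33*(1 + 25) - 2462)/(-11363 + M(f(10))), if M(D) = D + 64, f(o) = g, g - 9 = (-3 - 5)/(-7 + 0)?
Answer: 11620/39511 ≈ 0.29410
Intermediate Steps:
g = 71/7 (g = 9 + (-3 - 5)/(-7 + 0) = 9 - 8/(-7) = 9 - 8*(-⅐) = 9 + 8/7 = 71/7 ≈ 10.143)
f(o) = 71/7
M(D) = 64 + D
(-33*(1 + 25) - 2462)/(-11363 + M(f(10))) = (-33*(1 + 25) - 2462)/(-11363 + (64 + 71/7)) = (-33*26 - 2462)/(-11363 + 519/7) = (-858 - 2462)/(-79022/7) = -3320*(-7/79022) = 11620/39511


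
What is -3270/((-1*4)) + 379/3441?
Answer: 5626793/6882 ≈ 817.61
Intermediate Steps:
-3270/((-1*4)) + 379/3441 = -3270/(-4) + 379*(1/3441) = -3270*(-¼) + 379/3441 = 1635/2 + 379/3441 = 5626793/6882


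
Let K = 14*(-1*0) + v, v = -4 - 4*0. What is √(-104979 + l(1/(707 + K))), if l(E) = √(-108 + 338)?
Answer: √(-104979 + √230) ≈ 323.98*I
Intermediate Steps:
v = -4 (v = -4 + 0 = -4)
K = -4 (K = 14*(-1*0) - 4 = 14*0 - 4 = 0 - 4 = -4)
l(E) = √230
√(-104979 + l(1/(707 + K))) = √(-104979 + √230)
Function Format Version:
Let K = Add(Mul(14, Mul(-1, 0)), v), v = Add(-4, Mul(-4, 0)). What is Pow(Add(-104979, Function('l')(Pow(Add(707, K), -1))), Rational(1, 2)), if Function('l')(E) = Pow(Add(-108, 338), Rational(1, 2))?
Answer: Pow(Add(-104979, Pow(230, Rational(1, 2))), Rational(1, 2)) ≈ Mul(323.98, I)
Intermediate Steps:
v = -4 (v = Add(-4, 0) = -4)
K = -4 (K = Add(Mul(14, Mul(-1, 0)), -4) = Add(Mul(14, 0), -4) = Add(0, -4) = -4)
Function('l')(E) = Pow(230, Rational(1, 2))
Pow(Add(-104979, Function('l')(Pow(Add(707, K), -1))), Rational(1, 2)) = Pow(Add(-104979, Pow(230, Rational(1, 2))), Rational(1, 2))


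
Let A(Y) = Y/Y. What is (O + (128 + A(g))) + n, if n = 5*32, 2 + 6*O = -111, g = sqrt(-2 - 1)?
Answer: 1621/6 ≈ 270.17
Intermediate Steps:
g = I*sqrt(3) (g = sqrt(-3) = I*sqrt(3) ≈ 1.732*I)
A(Y) = 1
O = -113/6 (O = -1/3 + (1/6)*(-111) = -1/3 - 37/2 = -113/6 ≈ -18.833)
n = 160
(O + (128 + A(g))) + n = (-113/6 + (128 + 1)) + 160 = (-113/6 + 129) + 160 = 661/6 + 160 = 1621/6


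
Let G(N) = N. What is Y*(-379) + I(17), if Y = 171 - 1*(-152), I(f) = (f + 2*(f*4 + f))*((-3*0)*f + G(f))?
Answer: -119238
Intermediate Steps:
I(f) = 11*f² (I(f) = (f + 2*(f*4 + f))*((-3*0)*f + f) = (f + 2*(4*f + f))*(0*f + f) = (f + 2*(5*f))*(0 + f) = (f + 10*f)*f = (11*f)*f = 11*f²)
Y = 323 (Y = 171 + 152 = 323)
Y*(-379) + I(17) = 323*(-379) + 11*17² = -122417 + 11*289 = -122417 + 3179 = -119238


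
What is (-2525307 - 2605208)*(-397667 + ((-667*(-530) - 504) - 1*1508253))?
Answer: 7967248570710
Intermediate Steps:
(-2525307 - 2605208)*(-397667 + ((-667*(-530) - 504) - 1*1508253)) = -5130515*(-397667 + ((353510 - 504) - 1508253)) = -5130515*(-397667 + (353006 - 1508253)) = -5130515*(-397667 - 1155247) = -5130515*(-1552914) = 7967248570710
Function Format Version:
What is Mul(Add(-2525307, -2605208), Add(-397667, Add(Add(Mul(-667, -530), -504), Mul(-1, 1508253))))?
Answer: 7967248570710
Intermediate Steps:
Mul(Add(-2525307, -2605208), Add(-397667, Add(Add(Mul(-667, -530), -504), Mul(-1, 1508253)))) = Mul(-5130515, Add(-397667, Add(Add(353510, -504), -1508253))) = Mul(-5130515, Add(-397667, Add(353006, -1508253))) = Mul(-5130515, Add(-397667, -1155247)) = Mul(-5130515, -1552914) = 7967248570710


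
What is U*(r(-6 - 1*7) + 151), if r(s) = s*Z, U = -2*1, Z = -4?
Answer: -406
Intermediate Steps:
U = -2
r(s) = -4*s (r(s) = s*(-4) = -4*s)
U*(r(-6 - 1*7) + 151) = -2*(-4*(-6 - 1*7) + 151) = -2*(-4*(-6 - 7) + 151) = -2*(-4*(-13) + 151) = -2*(52 + 151) = -2*203 = -406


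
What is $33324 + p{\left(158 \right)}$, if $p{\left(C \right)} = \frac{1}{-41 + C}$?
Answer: $\frac{3898909}{117} \approx 33324.0$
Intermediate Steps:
$33324 + p{\left(158 \right)} = 33324 + \frac{1}{-41 + 158} = 33324 + \frac{1}{117} = \frac{3898909}{117}$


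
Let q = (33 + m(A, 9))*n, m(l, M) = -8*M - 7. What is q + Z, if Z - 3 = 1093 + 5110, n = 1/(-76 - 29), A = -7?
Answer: 651676/105 ≈ 6206.4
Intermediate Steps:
m(l, M) = -7 - 8*M
n = -1/105 (n = 1/(-105) = -1/105 ≈ -0.0095238)
q = 46/105 (q = (33 + (-7 - 8*9))*(-1/105) = (33 + (-7 - 72))*(-1/105) = (33 - 79)*(-1/105) = -46*(-1/105) = 46/105 ≈ 0.43810)
Z = 6206 (Z = 3 + (1093 + 5110) = 3 + 6203 = 6206)
q + Z = 46/105 + 6206 = 651676/105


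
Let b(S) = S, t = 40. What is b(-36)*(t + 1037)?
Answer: -38772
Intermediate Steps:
b(-36)*(t + 1037) = -36*(40 + 1037) = -36*1077 = -38772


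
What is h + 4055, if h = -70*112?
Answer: -3785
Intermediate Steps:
h = -7840
h + 4055 = -7840 + 4055 = -3785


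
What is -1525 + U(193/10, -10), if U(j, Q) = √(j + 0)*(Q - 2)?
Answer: -1525 - 6*√1930/5 ≈ -1577.7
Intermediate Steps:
U(j, Q) = √j*(-2 + Q)
-1525 + U(193/10, -10) = -1525 + √(193/10)*(-2 - 10) = -1525 + √(193*(⅒))*(-12) = -1525 + √(193/10)*(-12) = -1525 + (√1930/10)*(-12) = -1525 - 6*√1930/5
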